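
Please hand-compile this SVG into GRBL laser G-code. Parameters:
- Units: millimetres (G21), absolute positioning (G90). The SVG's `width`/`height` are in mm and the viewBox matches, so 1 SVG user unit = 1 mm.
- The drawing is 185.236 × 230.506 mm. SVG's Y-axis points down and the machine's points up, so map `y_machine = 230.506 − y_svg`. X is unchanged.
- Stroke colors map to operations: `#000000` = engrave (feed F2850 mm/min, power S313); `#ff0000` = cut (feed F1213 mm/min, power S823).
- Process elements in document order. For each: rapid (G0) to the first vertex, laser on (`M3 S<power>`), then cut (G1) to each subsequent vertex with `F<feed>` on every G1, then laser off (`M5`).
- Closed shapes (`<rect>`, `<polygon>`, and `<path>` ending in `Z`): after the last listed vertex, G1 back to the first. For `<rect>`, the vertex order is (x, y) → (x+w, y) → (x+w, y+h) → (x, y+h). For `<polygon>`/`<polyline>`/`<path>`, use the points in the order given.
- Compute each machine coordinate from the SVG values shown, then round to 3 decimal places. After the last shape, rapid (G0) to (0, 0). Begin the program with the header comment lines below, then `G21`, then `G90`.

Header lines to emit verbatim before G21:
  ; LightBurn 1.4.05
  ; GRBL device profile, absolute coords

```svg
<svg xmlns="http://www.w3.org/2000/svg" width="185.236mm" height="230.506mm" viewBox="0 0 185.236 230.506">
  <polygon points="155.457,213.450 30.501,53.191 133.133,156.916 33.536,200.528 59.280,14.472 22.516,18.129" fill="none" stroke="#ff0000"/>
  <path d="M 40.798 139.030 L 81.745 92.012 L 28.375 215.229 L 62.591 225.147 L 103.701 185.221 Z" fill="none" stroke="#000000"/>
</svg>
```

Since the viewBox matches the mm dimensions, user units are millimetres directly. The only transform is the Y-flip y_m = 230.506 − y_svg.

Shape 1 is a closed polygon drawn with `<polygon>`. Its stroke #ff0000 means cut at S823, F1213. After flipping Y the toolpath is (155.457,17.056) → (30.501,177.315) → (133.133,73.590) → (33.536,29.978) → (59.280,216.034) → (22.516,212.377) → (155.457,17.056), returning to the start.

Shape 2 is a closed polygon drawn with `<path>`. Its stroke #000000 means engrave at S313, F2850. After flipping Y the toolpath is (40.798,91.476) → (81.745,138.494) → (28.375,15.277) → (62.591,5.359) → (103.701,45.285) → (40.798,91.476), returning to the start.

; LightBurn 1.4.05
; GRBL device profile, absolute coords
G21
G90
G0 X155.457 Y17.056
M3 S823
G1 X30.501 Y177.315 F1213
G1 X133.133 Y73.590 F1213
G1 X33.536 Y29.978 F1213
G1 X59.280 Y216.034 F1213
G1 X22.516 Y212.377 F1213
G1 X155.457 Y17.056 F1213
M5
G0 X40.798 Y91.476
M3 S313
G1 X81.745 Y138.494 F2850
G1 X28.375 Y15.277 F2850
G1 X62.591 Y5.359 F2850
G1 X103.701 Y45.285 F2850
G1 X40.798 Y91.476 F2850
M5
G0 X0.000 Y0.000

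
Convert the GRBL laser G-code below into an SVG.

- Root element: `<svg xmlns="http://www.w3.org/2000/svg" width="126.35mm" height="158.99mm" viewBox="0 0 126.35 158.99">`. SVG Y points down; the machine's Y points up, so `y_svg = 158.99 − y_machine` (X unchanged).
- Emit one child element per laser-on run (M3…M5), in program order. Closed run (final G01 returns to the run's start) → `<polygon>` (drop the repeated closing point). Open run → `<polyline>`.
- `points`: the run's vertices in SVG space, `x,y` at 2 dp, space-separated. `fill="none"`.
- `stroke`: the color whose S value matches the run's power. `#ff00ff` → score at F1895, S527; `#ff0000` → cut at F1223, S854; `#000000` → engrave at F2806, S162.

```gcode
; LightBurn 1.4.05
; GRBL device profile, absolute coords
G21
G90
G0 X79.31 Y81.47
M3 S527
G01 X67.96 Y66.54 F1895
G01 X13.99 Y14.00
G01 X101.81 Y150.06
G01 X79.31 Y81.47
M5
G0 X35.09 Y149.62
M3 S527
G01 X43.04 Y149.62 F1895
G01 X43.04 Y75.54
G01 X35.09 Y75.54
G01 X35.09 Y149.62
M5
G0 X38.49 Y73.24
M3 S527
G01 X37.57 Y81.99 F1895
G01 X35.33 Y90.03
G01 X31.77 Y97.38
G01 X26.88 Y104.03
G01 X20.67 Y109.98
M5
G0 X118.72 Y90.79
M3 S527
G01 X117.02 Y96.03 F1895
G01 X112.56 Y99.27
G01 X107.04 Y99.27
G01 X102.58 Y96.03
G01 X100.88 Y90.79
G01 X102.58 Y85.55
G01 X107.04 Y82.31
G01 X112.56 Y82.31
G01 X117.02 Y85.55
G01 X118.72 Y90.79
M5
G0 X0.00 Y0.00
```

y_svg = 158.99 − y_m. Every run uses S527, so all elements get stroke `#ff00ff` (score).

[1] closed run; points: 79.31,77.52 67.96,92.45 13.99,144.99 101.81,8.93

[2] closed run; points: 35.09,9.37 43.04,9.37 43.04,83.45 35.09,83.45

[3] open run; points: 38.49,85.75 37.57,77.00 35.33,68.96 31.77,61.61 26.88,54.96 20.67,49.01

[4] closed run; points: 118.72,68.20 117.02,62.96 112.56,59.72 107.04,59.72 102.58,62.96 100.88,68.20 102.58,73.44 107.04,76.68 112.56,76.68 117.02,73.44

<svg xmlns="http://www.w3.org/2000/svg" width="126.35mm" height="158.99mm" viewBox="0 0 126.35 158.99">
  <polygon points="79.31,77.52 67.96,92.45 13.99,144.99 101.81,8.93" fill="none" stroke="#ff00ff"/>
  <polygon points="35.09,9.37 43.04,9.37 43.04,83.45 35.09,83.45" fill="none" stroke="#ff00ff"/>
  <polyline points="38.49,85.75 37.57,77.00 35.33,68.96 31.77,61.61 26.88,54.96 20.67,49.01" fill="none" stroke="#ff00ff"/>
  <polygon points="118.72,68.20 117.02,62.96 112.56,59.72 107.04,59.72 102.58,62.96 100.88,68.20 102.58,73.44 107.04,76.68 112.56,76.68 117.02,73.44" fill="none" stroke="#ff00ff"/>
</svg>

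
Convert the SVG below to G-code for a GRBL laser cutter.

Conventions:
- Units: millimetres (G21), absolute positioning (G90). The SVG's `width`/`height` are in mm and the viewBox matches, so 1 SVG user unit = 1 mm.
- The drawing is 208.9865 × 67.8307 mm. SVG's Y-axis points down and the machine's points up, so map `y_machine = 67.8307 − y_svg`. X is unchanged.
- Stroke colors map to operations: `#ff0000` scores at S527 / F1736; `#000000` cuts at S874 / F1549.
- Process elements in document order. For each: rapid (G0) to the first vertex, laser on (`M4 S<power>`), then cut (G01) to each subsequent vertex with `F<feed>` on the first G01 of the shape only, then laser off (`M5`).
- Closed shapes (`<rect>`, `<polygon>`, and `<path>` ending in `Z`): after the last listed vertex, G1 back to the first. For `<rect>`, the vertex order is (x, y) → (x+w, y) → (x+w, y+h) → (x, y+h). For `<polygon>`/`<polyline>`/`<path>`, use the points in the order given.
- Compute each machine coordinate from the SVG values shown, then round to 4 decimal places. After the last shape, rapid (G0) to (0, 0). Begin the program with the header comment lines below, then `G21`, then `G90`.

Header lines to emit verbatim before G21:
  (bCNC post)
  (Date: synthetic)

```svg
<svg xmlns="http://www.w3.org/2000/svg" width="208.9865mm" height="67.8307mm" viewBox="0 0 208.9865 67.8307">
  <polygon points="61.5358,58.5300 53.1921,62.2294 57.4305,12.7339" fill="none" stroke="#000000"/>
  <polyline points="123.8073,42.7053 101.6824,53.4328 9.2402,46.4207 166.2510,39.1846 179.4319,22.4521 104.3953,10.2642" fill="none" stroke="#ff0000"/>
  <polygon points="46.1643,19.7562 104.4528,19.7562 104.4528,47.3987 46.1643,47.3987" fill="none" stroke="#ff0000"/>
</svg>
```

(bCNC post)
(Date: synthetic)
G21
G90
G0 X61.5358 Y9.3007
M4 S874
G01 X53.1921 Y5.6013 F1549
G01 X57.4305 Y55.0968
G01 X61.5358 Y9.3007
M5
G0 X123.8073 Y25.1254
M4 S527
G01 X101.6824 Y14.3979 F1736
G01 X9.2402 Y21.4100
G01 X166.2510 Y28.6461
G01 X179.4319 Y45.3786
G01 X104.3953 Y57.5665
M5
G0 X46.1643 Y48.0745
M4 S527
G01 X104.4528 Y48.0745 F1736
G01 X104.4528 Y20.4320
G01 X46.1643 Y20.4320
G01 X46.1643 Y48.0745
M5
G0 X0.0000 Y0.0000

1 u = 1 mm; y_m = 67.8307 − y.

[1] `<polygon>` closed polygon, #000000→cut S874 F1549: (61.5358,9.3007) → (53.1921,5.6013) → (57.4305,55.0968) → (61.5358,9.3007) (closed)

[2] `<polyline>` open polyline, #ff0000→score S527 F1736: (123.8073,25.1254) → (101.6824,14.3979) → (9.2402,21.4100) → (166.2510,28.6461) → (179.4319,45.3786) → (104.3953,57.5665)

[3] `<polygon>` rectangle, #ff0000→score S527 F1736: (46.1643,48.0745) → (104.4528,48.0745) → (104.4528,20.4320) → (46.1643,20.4320) → (46.1643,48.0745) (closed)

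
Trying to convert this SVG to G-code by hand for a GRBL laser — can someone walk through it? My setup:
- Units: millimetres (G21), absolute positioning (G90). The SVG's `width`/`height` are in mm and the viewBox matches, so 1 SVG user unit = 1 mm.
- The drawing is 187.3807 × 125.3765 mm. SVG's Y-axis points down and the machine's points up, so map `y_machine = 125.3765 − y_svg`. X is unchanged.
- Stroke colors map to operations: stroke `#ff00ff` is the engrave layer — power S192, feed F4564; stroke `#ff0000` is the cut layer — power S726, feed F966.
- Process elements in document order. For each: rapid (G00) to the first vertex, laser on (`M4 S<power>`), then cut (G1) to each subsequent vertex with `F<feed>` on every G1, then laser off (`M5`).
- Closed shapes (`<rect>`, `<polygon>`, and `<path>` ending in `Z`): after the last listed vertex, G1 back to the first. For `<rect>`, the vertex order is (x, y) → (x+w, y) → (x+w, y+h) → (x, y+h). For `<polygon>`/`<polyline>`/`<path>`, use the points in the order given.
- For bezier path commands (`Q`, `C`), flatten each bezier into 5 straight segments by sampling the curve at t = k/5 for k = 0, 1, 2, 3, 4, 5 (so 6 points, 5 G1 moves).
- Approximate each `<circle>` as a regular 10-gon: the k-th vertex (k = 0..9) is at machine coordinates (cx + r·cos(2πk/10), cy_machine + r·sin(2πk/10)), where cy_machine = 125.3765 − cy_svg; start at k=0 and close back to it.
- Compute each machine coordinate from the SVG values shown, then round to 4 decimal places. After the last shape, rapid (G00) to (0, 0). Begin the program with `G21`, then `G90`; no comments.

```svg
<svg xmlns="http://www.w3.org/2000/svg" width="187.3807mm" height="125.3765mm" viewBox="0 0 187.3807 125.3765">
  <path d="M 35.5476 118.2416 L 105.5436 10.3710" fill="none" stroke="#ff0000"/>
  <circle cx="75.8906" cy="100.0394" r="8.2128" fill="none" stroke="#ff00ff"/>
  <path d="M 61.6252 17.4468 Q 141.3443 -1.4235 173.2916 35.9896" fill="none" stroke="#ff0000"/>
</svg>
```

viewBox `0 0 187.3807 125.3765` with mm width/height → 1 unit = 1 mm. Flip: y_m = 125.3765 − y_svg.

**Shape 1** — `<path>` line segment, stroke `#ff0000` → cut (S726, F966). Machine vertices: (35.5476,7.1349) → (105.5436,115.0055). Open path.

**Shape 2** — `<circle>` circle, stroke `#ff00ff` → engrave (S192, F4564). Machine vertices: (84.1034,25.3371) → (82.5349,30.1645) → (78.4285,33.1479) → (73.3527,33.1479) → (69.2463,30.1645) → (67.6778,25.3371) → (69.2463,20.5097) → (73.3527,17.5263) → (78.4285,17.5263) → (82.5349,20.5097) → (84.1034,25.3371). Closed: final G1 returns to the first vertex.

**Shape 3** — `<path>` quadratic bezier, stroke `#ff0000` → cut (S726, F966). Control points (SVG): P0=(61.6252,17.4468), P1=(141.3443,-1.4235), P2=(173.2916,35.9896); sampled at t=k/5. Machine vertices: (61.6252,107.9297) → (91.6020,113.2265) → (117.7570,114.0206) → (140.0903,110.3120) → (158.6018,102.1008) → (173.2916,89.3869). Open path.

G21
G90
G00 X35.5476 Y7.1349
M4 S726
G1 X105.5436 Y115.0055 F966
M5
G00 X84.1034 Y25.3371
M4 S192
G1 X82.5349 Y30.1645 F4564
G1 X78.4285 Y33.1479 F4564
G1 X73.3527 Y33.1479 F4564
G1 X69.2463 Y30.1645 F4564
G1 X67.6778 Y25.3371 F4564
G1 X69.2463 Y20.5097 F4564
G1 X73.3527 Y17.5263 F4564
G1 X78.4285 Y17.5263 F4564
G1 X82.5349 Y20.5097 F4564
G1 X84.1034 Y25.3371 F4564
M5
G00 X61.6252 Y107.9297
M4 S726
G1 X91.6020 Y113.2265 F966
G1 X117.7570 Y114.0206 F966
G1 X140.0903 Y110.3120 F966
G1 X158.6018 Y102.1008 F966
G1 X173.2916 Y89.3869 F966
M5
G00 X0.0000 Y0.0000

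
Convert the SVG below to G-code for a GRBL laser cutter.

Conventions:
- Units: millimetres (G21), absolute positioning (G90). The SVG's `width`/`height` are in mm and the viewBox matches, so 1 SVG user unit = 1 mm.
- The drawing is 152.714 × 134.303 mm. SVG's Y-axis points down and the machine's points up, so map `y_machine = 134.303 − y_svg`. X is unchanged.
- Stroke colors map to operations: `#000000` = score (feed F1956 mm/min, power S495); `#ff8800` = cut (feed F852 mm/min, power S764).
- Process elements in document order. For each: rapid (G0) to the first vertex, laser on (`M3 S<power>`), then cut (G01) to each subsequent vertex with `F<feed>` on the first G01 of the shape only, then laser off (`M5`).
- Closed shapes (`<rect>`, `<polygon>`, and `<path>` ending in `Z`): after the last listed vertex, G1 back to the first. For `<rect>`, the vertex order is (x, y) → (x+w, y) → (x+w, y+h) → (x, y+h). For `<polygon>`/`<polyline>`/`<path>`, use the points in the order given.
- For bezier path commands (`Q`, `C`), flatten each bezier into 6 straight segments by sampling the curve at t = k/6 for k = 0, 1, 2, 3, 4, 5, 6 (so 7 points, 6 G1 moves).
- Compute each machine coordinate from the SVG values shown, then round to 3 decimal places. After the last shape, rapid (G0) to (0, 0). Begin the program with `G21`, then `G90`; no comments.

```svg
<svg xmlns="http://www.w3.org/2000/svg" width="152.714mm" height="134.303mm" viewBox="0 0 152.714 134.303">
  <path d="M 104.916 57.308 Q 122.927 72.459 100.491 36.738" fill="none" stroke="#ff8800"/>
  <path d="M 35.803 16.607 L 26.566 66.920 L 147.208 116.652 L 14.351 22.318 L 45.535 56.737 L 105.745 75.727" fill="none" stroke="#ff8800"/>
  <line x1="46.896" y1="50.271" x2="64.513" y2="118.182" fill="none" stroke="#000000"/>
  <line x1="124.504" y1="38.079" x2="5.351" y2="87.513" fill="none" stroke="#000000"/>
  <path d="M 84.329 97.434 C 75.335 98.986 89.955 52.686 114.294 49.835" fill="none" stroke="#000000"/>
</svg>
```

G21
G90
G0 X104.916 Y76.995
M3 S764
G01 X109.796 Y73.358 F852
G01 X112.429 Y72.547
G01 X112.815 Y74.562
G01 X110.954 Y79.403
G01 X106.846 Y87.071
G01 X100.491 Y97.565
M5
G0 X35.803 Y117.696
M3 S764
G01 X26.566 Y67.383 F852
G01 X147.208 Y17.651
G01 X14.351 Y111.985
G01 X45.535 Y77.566
G01 X105.745 Y58.576
M5
G0 X46.896 Y84.032
M3 S495
G01 X64.513 Y16.121 F1956
M5
G0 X124.504 Y96.224
M3 S495
G01 X5.351 Y46.790 F1956
M5
G0 X84.329 Y36.869
M3 S495
G01 X81.736 Y39.658 F1956
G01 X82.692 Y47.886
G01 X86.812 Y59.017
G01 X93.709 Y70.516
G01 X102.999 Y79.844
G01 X114.294 Y84.468
M5
G0 X0.000 Y0.000

viewBox `0 0 152.714 134.303` with mm width/height → 1 unit = 1 mm. Flip: y_m = 134.303 − y_svg.

**Shape 1** — `<path>` quadratic bezier, stroke `#ff8800` → cut (S764, F852). Control points (SVG): P0=(104.916,57.308), P1=(122.927,72.459), P2=(100.491,36.738); sampled at t=k/6. Machine vertices: (104.916,76.995) → (109.796,73.358) → (112.429,72.547) → (112.815,74.562) → (110.954,79.403) → (106.846,87.071) → (100.491,97.565). Open path.

**Shape 2** — `<path>` open polyline, stroke `#ff8800` → cut (S764, F852). Machine vertices: (35.803,117.696) → (26.566,67.383) → (147.208,17.651) → (14.351,111.985) → (45.535,77.566) → (105.745,58.576). Open path.

**Shape 3** — `<line>` line segment, stroke `#000000` → score (S495, F1956). Machine vertices: (46.896,84.032) → (64.513,16.121). Open path.

**Shape 4** — `<line>` line segment, stroke `#000000` → score (S495, F1956). Machine vertices: (124.504,96.224) → (5.351,46.790). Open path.

**Shape 5** — `<path>` cubic bezier, stroke `#000000` → score (S495, F1956). Control points (SVG): P0=(84.329,97.434), P1=(75.335,98.986), P2=(89.955,52.686), P3=(114.294,49.835); sampled at t=k/6. Machine vertices: (84.329,36.869) → (81.736,39.658) → (82.692,47.886) → (86.812,59.017) → (93.709,70.516) → (102.999,79.844) → (114.294,84.468). Open path.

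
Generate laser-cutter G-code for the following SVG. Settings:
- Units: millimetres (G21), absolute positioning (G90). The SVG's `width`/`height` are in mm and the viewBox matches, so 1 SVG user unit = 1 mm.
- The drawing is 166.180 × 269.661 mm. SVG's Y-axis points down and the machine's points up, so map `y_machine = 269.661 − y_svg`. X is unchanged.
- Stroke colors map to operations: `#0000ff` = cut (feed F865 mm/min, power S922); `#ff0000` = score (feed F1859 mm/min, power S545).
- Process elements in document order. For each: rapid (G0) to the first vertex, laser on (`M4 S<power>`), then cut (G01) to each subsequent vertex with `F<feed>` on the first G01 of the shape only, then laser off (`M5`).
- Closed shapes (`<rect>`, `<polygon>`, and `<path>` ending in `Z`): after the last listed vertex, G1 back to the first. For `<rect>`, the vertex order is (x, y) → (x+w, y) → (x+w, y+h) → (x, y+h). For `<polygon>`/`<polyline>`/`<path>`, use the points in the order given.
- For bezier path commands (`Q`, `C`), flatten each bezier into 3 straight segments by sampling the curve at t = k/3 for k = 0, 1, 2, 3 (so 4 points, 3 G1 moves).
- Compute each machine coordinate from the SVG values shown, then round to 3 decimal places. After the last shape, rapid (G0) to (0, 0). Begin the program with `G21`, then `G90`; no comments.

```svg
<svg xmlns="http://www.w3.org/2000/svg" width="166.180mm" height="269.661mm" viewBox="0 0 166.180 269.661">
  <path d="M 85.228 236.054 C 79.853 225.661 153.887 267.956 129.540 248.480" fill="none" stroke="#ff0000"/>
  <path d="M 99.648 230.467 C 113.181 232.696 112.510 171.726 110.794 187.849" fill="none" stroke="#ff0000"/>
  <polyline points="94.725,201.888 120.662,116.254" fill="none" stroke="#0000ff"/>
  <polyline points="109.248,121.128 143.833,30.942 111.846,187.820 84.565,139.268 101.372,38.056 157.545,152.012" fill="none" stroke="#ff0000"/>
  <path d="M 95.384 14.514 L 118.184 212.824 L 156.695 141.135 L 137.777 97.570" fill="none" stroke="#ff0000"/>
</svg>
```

G21
G90
G0 X85.228 Y33.607
M4 S545
G01 X99.738 Y30.677 F1859
G01 X127.678 Y18.056
G01 X129.540 Y21.181
M5
G0 X99.648 Y39.194
M4 S545
G01 X108.934 Y52.835 F1859
G01 X111.674 Y77.433
G01 X110.794 Y81.812
M5
G0 X94.725 Y67.773
M4 S922
G01 X120.662 Y153.407 F865
M5
G0 X109.248 Y148.533
M4 S545
G01 X143.833 Y238.719 F1859
G01 X111.846 Y81.841
G01 X84.565 Y130.393
G01 X101.372 Y231.605
G01 X157.545 Y117.649
M5
G0 X95.384 Y255.147
M4 S545
G01 X118.184 Y56.837 F1859
G01 X156.695 Y128.526
G01 X137.777 Y172.091
M5
G0 X0.000 Y0.000

viewBox `0 0 166.180 269.661` with mm width/height → 1 unit = 1 mm. Flip: y_m = 269.661 − y_svg.

**Shape 1** — `<path>` cubic bezier, stroke `#ff0000` → score (S545, F1859). Control points (SVG): P0=(85.228,236.054), P1=(79.853,225.661), P2=(153.887,267.956), P3=(129.540,248.480); sampled at t=k/3. Machine vertices: (85.228,33.607) → (99.738,30.677) → (127.678,18.056) → (129.540,21.181). Open path.

**Shape 2** — `<path>` cubic bezier, stroke `#ff0000` → score (S545, F1859). Control points (SVG): P0=(99.648,230.467), P1=(113.181,232.696), P2=(112.510,171.726), P3=(110.794,187.849); sampled at t=k/3. Machine vertices: (99.648,39.194) → (108.934,52.835) → (111.674,77.433) → (110.794,81.812). Open path.

**Shape 3** — `<polyline>` line segment, stroke `#0000ff` → cut (S922, F865). Machine vertices: (94.725,67.773) → (120.662,153.407). Open path.

**Shape 4** — `<polyline>` open polyline, stroke `#ff0000` → score (S545, F1859). Machine vertices: (109.248,148.533) → (143.833,238.719) → (111.846,81.841) → (84.565,130.393) → (101.372,231.605) → (157.545,117.649). Open path.

**Shape 5** — `<path>` open polyline, stroke `#ff0000` → score (S545, F1859). Machine vertices: (95.384,255.147) → (118.184,56.837) → (156.695,128.526) → (137.777,172.091). Open path.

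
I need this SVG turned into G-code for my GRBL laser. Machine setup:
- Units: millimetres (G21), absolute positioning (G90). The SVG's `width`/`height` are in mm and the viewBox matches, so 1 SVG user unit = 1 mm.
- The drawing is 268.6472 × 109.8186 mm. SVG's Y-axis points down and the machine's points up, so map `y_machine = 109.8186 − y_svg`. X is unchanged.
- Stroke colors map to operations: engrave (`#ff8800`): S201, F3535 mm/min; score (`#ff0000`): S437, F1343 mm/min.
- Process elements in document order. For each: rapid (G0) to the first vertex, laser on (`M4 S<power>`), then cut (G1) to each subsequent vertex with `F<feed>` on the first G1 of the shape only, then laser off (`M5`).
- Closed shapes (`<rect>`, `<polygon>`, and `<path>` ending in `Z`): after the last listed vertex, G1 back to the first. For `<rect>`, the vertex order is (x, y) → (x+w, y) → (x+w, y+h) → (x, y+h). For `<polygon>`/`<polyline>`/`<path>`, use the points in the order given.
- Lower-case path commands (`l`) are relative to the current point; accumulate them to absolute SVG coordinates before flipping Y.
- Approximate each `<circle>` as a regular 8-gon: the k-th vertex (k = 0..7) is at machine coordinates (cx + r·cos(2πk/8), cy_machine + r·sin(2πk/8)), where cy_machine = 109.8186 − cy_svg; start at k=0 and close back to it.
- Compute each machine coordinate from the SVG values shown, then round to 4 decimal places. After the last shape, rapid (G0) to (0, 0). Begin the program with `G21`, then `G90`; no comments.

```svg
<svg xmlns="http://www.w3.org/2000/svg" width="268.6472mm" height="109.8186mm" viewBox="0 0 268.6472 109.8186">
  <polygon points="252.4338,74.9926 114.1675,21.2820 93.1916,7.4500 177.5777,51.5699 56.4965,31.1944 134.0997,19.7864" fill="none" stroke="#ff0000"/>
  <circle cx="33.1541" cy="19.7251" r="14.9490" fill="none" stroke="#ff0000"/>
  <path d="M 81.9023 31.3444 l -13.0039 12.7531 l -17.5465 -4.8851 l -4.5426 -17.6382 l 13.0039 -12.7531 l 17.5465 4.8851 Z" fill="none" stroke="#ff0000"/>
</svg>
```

G21
G90
G0 X252.4338 Y34.8260
M4 S437
G1 X114.1675 Y88.5366 F1343
G1 X93.1916 Y102.3686
G1 X177.5777 Y58.2487
G1 X56.4965 Y78.6242
G1 X134.0997 Y90.0322
G1 X252.4338 Y34.8260
M5
G0 X48.1031 Y90.0935
M4 S437
G1 X43.7246 Y100.6640 F1343
G1 X33.1541 Y105.0425
G1 X22.5836 Y100.6640
G1 X18.2051 Y90.0935
G1 X22.5836 Y79.5230
G1 X33.1541 Y75.1445
G1 X43.7246 Y79.5230
G1 X48.1031 Y90.0935
M5
G0 X81.9023 Y78.4742
M4 S437
G1 X68.8984 Y65.7211 F1343
G1 X51.3519 Y70.6062
G1 X46.8093 Y88.2444
G1 X59.8132 Y100.9975
G1 X77.3597 Y96.1124
G1 X81.9023 Y78.4742
M5
G0 X0.0000 Y0.0000

viewBox `0 0 268.6472 109.8186` with mm width/height → 1 unit = 1 mm. Flip: y_m = 109.8186 − y_svg.

**Shape 1** — `<polygon>` closed polygon, stroke `#ff0000` → score (S437, F1343). Machine vertices: (252.4338,34.8260) → (114.1675,88.5366) → (93.1916,102.3686) → (177.5777,58.2487) → (56.4965,78.6242) → (134.0997,90.0322) → (252.4338,34.8260). Closed: final G1 returns to the first vertex.

**Shape 2** — `<circle>` circle, stroke `#ff0000` → score (S437, F1343). Machine vertices: (48.1031,90.0935) → (43.7246,100.6640) → (33.1541,105.0425) → (22.5836,100.6640) → (18.2051,90.0935) → (22.5836,79.5230) → (33.1541,75.1445) → (43.7246,79.5230) → (48.1031,90.0935). Closed: final G1 returns to the first vertex.

**Shape 3** — `<path>` regular polygon, stroke `#ff0000` → score (S437, F1343). Machine vertices: (81.9023,78.4742) → (68.8984,65.7211) → (51.3519,70.6062) → (46.8093,88.2444) → (59.8132,100.9975) → (77.3597,96.1124) → (81.9023,78.4742). Closed: final G1 returns to the first vertex.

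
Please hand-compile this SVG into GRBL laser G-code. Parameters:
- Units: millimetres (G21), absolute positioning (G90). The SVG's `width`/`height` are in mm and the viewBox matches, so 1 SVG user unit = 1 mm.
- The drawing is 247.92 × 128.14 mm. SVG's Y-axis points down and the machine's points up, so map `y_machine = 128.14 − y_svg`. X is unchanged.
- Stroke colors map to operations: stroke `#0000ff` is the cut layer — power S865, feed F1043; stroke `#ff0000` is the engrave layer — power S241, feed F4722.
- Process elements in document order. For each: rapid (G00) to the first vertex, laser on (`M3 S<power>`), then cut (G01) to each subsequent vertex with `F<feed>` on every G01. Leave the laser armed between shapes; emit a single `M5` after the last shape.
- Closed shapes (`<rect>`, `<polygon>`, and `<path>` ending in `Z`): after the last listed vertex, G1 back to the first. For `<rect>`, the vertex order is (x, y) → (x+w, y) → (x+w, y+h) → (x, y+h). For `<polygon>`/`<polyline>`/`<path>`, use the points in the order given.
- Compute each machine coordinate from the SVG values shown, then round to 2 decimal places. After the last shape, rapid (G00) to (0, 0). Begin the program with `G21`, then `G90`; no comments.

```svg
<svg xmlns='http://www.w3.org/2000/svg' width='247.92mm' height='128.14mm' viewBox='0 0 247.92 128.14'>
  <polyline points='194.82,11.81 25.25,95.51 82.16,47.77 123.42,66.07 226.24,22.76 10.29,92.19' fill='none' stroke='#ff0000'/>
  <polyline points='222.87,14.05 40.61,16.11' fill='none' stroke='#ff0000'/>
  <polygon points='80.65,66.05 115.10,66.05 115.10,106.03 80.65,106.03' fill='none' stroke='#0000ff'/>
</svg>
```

G21
G90
G00 X194.82 Y116.33
M3 S241
G01 X25.25 Y32.63 F4722
G01 X82.16 Y80.37 F4722
G01 X123.42 Y62.07 F4722
G01 X226.24 Y105.38 F4722
G01 X10.29 Y35.95 F4722
G00 X222.87 Y114.09
M3 S241
G01 X40.61 Y112.03 F4722
G00 X80.65 Y62.09
M3 S865
G01 X115.10 Y62.09 F1043
G01 X115.10 Y22.11 F1043
G01 X80.65 Y22.11 F1043
G01 X80.65 Y62.09 F1043
M5
G00 X0.00 Y0.00

1 u = 1 mm; y_m = 128.14 − y.

[1] `<polyline>` open polyline, #ff0000→engrave S241 F4722: (194.82,116.33) → (25.25,32.63) → (82.16,80.37) → (123.42,62.07) → (226.24,105.38) → (10.29,35.95)

[2] `<polyline>` line segment, #ff0000→engrave S241 F4722: (222.87,114.09) → (40.61,112.03)

[3] `<polygon>` rectangle, #0000ff→cut S865 F1043: (80.65,62.09) → (115.10,62.09) → (115.10,22.11) → (80.65,22.11) → (80.65,62.09) (closed)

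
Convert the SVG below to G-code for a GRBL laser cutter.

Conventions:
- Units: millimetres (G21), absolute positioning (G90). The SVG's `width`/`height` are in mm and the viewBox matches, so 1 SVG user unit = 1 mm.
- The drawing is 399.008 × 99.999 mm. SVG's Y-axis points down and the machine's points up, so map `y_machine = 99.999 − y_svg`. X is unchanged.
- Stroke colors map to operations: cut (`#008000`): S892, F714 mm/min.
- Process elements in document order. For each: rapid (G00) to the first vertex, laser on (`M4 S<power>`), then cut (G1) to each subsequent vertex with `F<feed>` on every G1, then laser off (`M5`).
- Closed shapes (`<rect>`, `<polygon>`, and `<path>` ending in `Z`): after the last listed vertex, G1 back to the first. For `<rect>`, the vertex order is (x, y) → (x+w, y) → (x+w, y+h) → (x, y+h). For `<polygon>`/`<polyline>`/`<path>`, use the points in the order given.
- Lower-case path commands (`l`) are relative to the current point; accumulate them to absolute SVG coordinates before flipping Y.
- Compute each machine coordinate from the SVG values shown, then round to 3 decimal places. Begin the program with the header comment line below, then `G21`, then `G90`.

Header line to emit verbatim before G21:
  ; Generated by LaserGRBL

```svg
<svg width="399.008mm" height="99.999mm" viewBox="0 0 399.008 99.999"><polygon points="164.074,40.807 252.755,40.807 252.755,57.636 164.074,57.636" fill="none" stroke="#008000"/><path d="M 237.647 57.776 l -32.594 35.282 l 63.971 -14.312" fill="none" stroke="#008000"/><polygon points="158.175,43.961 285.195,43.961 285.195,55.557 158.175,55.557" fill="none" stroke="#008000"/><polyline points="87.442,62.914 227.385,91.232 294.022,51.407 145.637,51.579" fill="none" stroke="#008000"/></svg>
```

Since the viewBox matches the mm dimensions, user units are millimetres directly. The only transform is the Y-flip y_m = 99.999 − y_svg.

Shape 1 is a rectangle drawn with `<polygon>`. Its stroke #008000 means cut at S892, F714. After flipping Y the toolpath is (164.074,59.192) → (252.755,59.192) → (252.755,42.363) → (164.074,42.363) → (164.074,59.192), returning to the start.

Shape 2 is a open polyline drawn with `<path>`. Its stroke #008000 means cut at S892, F714. After flipping Y the toolpath is (237.647,42.223) → (205.053,6.941) → (269.024,21.253).

Shape 3 is a rectangle drawn with `<polygon>`. Its stroke #008000 means cut at S892, F714. After flipping Y the toolpath is (158.175,56.038) → (285.195,56.038) → (285.195,44.442) → (158.175,44.442) → (158.175,56.038), returning to the start.

Shape 4 is a open polyline drawn with `<polyline>`. Its stroke #008000 means cut at S892, F714. After flipping Y the toolpath is (87.442,37.085) → (227.385,8.767) → (294.022,48.592) → (145.637,48.420).

; Generated by LaserGRBL
G21
G90
G00 X164.074 Y59.192
M4 S892
G1 X252.755 Y59.192 F714
G1 X252.755 Y42.363 F714
G1 X164.074 Y42.363 F714
G1 X164.074 Y59.192 F714
M5
G00 X237.647 Y42.223
M4 S892
G1 X205.053 Y6.941 F714
G1 X269.024 Y21.253 F714
M5
G00 X158.175 Y56.038
M4 S892
G1 X285.195 Y56.038 F714
G1 X285.195 Y44.442 F714
G1 X158.175 Y44.442 F714
G1 X158.175 Y56.038 F714
M5
G00 X87.442 Y37.085
M4 S892
G1 X227.385 Y8.767 F714
G1 X294.022 Y48.592 F714
G1 X145.637 Y48.420 F714
M5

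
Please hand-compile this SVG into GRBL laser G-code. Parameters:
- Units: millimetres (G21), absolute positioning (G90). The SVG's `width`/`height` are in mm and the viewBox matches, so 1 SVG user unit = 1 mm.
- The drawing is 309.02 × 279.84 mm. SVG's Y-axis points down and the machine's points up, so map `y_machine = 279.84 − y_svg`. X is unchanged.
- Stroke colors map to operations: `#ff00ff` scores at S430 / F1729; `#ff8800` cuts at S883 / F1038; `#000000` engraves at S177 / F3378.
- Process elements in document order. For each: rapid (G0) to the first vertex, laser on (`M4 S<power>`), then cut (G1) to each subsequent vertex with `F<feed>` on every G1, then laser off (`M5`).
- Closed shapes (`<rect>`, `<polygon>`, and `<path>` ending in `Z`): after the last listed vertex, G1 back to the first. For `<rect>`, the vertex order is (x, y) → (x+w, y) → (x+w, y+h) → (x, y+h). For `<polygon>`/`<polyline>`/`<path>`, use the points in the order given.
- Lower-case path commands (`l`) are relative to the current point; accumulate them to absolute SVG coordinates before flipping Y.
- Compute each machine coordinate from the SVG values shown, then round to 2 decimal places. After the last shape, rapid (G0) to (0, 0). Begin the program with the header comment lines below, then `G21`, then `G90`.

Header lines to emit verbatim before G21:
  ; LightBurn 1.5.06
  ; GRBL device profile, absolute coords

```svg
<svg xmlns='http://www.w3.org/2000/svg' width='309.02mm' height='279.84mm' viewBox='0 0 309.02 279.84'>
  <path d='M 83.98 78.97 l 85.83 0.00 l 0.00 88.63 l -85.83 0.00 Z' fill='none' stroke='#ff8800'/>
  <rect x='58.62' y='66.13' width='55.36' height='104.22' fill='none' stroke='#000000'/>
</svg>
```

Since the viewBox matches the mm dimensions, user units are millimetres directly. The only transform is the Y-flip y_m = 279.84 − y_svg.

Shape 1 is a rectangle drawn with `<path>`. Its stroke #ff8800 means cut at S883, F1038. After flipping Y the toolpath is (83.98,200.87) → (169.81,200.87) → (169.81,112.24) → (83.98,112.24) → (83.98,200.87), returning to the start.

Shape 2 is a rectangle drawn with `<rect>`. Its stroke #000000 means engrave at S177, F3378. After flipping Y the toolpath is (58.62,213.71) → (113.98,213.71) → (113.98,109.49) → (58.62,109.49) → (58.62,213.71), returning to the start.

; LightBurn 1.5.06
; GRBL device profile, absolute coords
G21
G90
G0 X83.98 Y200.87
M4 S883
G1 X169.81 Y200.87 F1038
G1 X169.81 Y112.24 F1038
G1 X83.98 Y112.24 F1038
G1 X83.98 Y200.87 F1038
M5
G0 X58.62 Y213.71
M4 S177
G1 X113.98 Y213.71 F3378
G1 X113.98 Y109.49 F3378
G1 X58.62 Y109.49 F3378
G1 X58.62 Y213.71 F3378
M5
G0 X0.00 Y0.00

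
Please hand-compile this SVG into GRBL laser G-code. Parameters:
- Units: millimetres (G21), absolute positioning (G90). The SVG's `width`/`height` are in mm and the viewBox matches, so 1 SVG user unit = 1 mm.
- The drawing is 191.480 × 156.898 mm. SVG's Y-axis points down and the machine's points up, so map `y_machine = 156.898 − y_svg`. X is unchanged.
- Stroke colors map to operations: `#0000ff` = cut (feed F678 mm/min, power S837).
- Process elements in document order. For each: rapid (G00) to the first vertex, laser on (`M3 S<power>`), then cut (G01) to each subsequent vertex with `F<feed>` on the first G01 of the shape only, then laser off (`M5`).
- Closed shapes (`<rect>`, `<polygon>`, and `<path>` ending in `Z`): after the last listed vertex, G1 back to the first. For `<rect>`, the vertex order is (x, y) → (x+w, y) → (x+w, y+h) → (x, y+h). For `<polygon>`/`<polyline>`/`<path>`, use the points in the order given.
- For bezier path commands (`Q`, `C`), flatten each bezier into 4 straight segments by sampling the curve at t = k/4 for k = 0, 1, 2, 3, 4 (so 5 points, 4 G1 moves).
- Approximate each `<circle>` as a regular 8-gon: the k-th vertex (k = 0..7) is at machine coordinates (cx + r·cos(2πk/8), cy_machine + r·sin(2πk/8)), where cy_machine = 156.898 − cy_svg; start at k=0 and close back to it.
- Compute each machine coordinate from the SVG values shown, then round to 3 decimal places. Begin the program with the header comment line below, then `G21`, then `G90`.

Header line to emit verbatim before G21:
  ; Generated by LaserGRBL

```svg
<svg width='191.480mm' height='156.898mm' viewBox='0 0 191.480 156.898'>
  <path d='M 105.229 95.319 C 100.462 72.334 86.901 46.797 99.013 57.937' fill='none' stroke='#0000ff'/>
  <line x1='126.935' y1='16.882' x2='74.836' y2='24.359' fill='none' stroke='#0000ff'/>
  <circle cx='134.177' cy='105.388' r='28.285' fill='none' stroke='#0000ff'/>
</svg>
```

viewBox `0 0 191.480 156.898` with mm width/height → 1 unit = 1 mm. Flip: y_m = 156.898 − y_svg.

**Shape 1** — `<path>` cubic bezier, stroke `#0000ff` → cut (S837, F678). Control points (SVG): P0=(105.229,95.319), P1=(100.462,72.334), P2=(86.901,46.797), P3=(99.013,57.937); sampled at t=k/4. Machine vertices: (105.229,61.579) → (100.543,78.683) → (95.791,93.067) → (94.204,101.052) → (99.013,98.961). Open path.

**Shape 2** — `<line>` line segment, stroke `#0000ff` → cut (S837, F678). Machine vertices: (126.935,140.016) → (74.836,132.539). Open path.

**Shape 3** — `<circle>` circle, stroke `#0000ff` → cut (S837, F678). Machine vertices: (162.462,51.510) → (154.178,71.511) → (134.177,79.795) → (114.176,71.511) → (105.892,51.510) → (114.176,31.509) → (134.177,23.225) → (154.178,31.509) → (162.462,51.510). Closed: final G1 returns to the first vertex.

; Generated by LaserGRBL
G21
G90
G00 X105.229 Y61.579
M3 S837
G01 X100.543 Y78.683 F678
G01 X95.791 Y93.067
G01 X94.204 Y101.052
G01 X99.013 Y98.961
M5
G00 X126.935 Y140.016
M3 S837
G01 X74.836 Y132.539 F678
M5
G00 X162.462 Y51.510
M3 S837
G01 X154.178 Y71.511 F678
G01 X134.177 Y79.795
G01 X114.176 Y71.511
G01 X105.892 Y51.510
G01 X114.176 Y31.509
G01 X134.177 Y23.225
G01 X154.178 Y31.509
G01 X162.462 Y51.510
M5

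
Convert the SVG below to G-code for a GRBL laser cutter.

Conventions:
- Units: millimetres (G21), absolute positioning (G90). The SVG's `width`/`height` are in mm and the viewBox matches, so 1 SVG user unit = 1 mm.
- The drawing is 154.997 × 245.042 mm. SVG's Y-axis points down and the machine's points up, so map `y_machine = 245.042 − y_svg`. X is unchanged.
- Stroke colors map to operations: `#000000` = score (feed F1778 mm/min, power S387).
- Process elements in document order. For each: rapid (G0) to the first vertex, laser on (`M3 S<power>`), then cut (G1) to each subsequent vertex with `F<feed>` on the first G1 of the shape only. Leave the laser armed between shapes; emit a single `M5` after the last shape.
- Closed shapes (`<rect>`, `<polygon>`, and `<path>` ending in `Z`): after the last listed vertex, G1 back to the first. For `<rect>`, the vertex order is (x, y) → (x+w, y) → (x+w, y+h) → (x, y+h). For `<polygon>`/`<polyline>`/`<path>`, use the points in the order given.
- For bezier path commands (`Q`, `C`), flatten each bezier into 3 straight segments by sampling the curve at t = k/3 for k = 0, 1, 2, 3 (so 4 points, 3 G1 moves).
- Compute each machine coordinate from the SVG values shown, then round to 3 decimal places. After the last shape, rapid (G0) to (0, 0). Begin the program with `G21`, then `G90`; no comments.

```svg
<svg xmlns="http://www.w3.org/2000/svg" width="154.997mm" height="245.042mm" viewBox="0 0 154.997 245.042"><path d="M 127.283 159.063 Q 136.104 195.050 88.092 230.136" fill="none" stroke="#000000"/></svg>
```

G21
G90
G0 X127.283 Y85.979
M3 S387
G1 X126.849 Y62.088 F1778
G1 X113.785 Y38.397
G1 X88.092 Y14.906
M5
G0 X0.000 Y0.000

Since the viewBox matches the mm dimensions, user units are millimetres directly. The only transform is the Y-flip y_m = 245.042 − y_svg.

Shape 1 is a quadratic bezier drawn with `<path>`. Its stroke #000000 means score at S387, F1778. After flipping Y the toolpath is (127.283,85.979) → (126.849,62.088) → (113.785,38.397) → (88.092,14.906).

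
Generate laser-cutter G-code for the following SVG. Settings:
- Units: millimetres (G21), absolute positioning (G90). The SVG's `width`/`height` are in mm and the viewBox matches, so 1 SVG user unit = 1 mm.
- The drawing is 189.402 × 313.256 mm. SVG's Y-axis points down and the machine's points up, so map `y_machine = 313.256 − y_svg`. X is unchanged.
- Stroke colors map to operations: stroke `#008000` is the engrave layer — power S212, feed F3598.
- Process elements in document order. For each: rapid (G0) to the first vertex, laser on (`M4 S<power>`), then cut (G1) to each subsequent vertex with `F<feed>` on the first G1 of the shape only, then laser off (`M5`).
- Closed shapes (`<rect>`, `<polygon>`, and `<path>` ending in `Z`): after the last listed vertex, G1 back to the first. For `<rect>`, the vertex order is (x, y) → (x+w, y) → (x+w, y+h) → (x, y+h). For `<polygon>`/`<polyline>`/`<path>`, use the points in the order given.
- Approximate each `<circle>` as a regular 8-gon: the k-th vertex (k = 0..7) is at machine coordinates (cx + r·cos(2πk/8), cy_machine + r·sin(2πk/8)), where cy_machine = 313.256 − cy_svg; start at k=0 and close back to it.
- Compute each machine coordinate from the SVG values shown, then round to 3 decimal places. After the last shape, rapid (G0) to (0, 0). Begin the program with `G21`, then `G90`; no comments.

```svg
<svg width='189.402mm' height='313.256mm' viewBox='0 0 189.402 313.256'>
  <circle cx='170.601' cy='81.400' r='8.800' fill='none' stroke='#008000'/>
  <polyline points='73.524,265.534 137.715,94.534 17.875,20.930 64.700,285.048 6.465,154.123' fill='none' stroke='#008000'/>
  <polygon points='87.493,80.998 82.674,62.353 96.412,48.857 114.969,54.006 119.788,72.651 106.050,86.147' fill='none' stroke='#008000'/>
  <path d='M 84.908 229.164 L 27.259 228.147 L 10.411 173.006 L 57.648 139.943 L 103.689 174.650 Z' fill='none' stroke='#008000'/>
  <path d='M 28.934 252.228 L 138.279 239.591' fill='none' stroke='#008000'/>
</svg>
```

G21
G90
G0 X179.401 Y231.856
M4 S212
G1 X176.824 Y238.079 F3598
G1 X170.601 Y240.656
G1 X164.378 Y238.079
G1 X161.801 Y231.856
G1 X164.378 Y225.633
G1 X170.601 Y223.056
G1 X176.824 Y225.633
G1 X179.401 Y231.856
M5
G0 X73.524 Y47.722
M4 S212
G1 X137.715 Y218.722 F3598
G1 X17.875 Y292.326
G1 X64.700 Y28.208
G1 X6.465 Y159.133
M5
G0 X87.493 Y232.258
M4 S212
G1 X82.674 Y250.903 F3598
G1 X96.412 Y264.399
G1 X114.969 Y259.250
G1 X119.788 Y240.605
G1 X106.050 Y227.109
G1 X87.493 Y232.258
M5
G0 X84.908 Y84.092
M4 S212
G1 X27.259 Y85.109 F3598
G1 X10.411 Y140.250
G1 X57.648 Y173.313
G1 X103.689 Y138.606
G1 X84.908 Y84.092
M5
G0 X28.934 Y61.028
M4 S212
G1 X138.279 Y73.665 F3598
M5
G0 X0.000 Y0.000

1 u = 1 mm; y_m = 313.256 − y.

[1] `<circle>` circle, #008000→engrave S212 F3598: (179.401,231.856) → (176.824,238.079) → (170.601,240.656) → (164.378,238.079) → (161.801,231.856) → (164.378,225.633) → (170.601,223.056) → (176.824,225.633) → (179.401,231.856) (closed)

[2] `<polyline>` open polyline, #008000→engrave S212 F3598: (73.524,47.722) → (137.715,218.722) → (17.875,292.326) → (64.700,28.208) → (6.465,159.133)

[3] `<polygon>` regular polygon, #008000→engrave S212 F3598: (87.493,232.258) → (82.674,250.903) → (96.412,264.399) → (114.969,259.250) → (119.788,240.605) → (106.050,227.109) → (87.493,232.258) (closed)

[4] `<path>` regular polygon, #008000→engrave S212 F3598: (84.908,84.092) → (27.259,85.109) → (10.411,140.250) → (57.648,173.313) → (103.689,138.606) → (84.908,84.092) (closed)

[5] `<path>` line segment, #008000→engrave S212 F3598: (28.934,61.028) → (138.279,73.665)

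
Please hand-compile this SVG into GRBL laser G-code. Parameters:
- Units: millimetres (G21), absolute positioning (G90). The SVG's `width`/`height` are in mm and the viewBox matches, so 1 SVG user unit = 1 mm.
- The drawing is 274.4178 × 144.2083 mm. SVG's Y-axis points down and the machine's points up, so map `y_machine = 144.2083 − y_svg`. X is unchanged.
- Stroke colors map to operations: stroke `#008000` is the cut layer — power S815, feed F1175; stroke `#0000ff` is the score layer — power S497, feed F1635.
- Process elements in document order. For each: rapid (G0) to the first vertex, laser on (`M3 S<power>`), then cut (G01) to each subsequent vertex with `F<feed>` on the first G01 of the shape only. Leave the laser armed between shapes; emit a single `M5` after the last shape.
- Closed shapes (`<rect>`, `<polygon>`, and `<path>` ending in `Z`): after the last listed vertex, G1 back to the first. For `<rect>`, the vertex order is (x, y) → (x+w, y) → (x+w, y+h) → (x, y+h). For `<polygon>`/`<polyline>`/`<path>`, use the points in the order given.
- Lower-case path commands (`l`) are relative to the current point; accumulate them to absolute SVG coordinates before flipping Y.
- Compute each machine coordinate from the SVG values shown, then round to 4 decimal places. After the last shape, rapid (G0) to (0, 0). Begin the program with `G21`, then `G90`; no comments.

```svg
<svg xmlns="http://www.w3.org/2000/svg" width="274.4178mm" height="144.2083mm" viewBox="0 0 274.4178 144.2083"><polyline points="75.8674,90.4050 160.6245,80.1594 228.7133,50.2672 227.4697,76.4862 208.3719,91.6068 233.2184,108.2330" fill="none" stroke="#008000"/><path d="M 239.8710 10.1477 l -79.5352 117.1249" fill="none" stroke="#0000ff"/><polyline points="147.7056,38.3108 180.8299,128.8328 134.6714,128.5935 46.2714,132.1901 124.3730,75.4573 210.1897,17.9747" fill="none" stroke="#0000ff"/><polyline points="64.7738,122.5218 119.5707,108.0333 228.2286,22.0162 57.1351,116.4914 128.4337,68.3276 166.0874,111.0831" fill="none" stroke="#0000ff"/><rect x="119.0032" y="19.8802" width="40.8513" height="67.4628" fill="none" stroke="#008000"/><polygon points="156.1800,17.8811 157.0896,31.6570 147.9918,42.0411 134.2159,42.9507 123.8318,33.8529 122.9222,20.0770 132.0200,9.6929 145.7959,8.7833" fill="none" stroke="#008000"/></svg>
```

viewBox `0 0 274.4178 144.2083` with mm width/height → 1 unit = 1 mm. Flip: y_m = 144.2083 − y_svg.

**Shape 1** — `<polyline>` open polyline, stroke `#008000` → cut (S815, F1175). Machine vertices: (75.8674,53.8033) → (160.6245,64.0489) → (228.7133,93.9411) → (227.4697,67.7221) → (208.3719,52.6015) → (233.2184,35.9753). Open path.

**Shape 2** — `<path>` line segment, stroke `#0000ff` → score (S497, F1635). Machine vertices: (239.8710,134.0606) → (160.3358,16.9357). Open path.

**Shape 3** — `<polyline>` open polyline, stroke `#0000ff` → score (S497, F1635). Machine vertices: (147.7056,105.8975) → (180.8299,15.3755) → (134.6714,15.6148) → (46.2714,12.0182) → (124.3730,68.7510) → (210.1897,126.2336). Open path.

**Shape 4** — `<polyline>` open polyline, stroke `#0000ff` → score (S497, F1635). Machine vertices: (64.7738,21.6865) → (119.5707,36.1750) → (228.2286,122.1921) → (57.1351,27.7169) → (128.4337,75.8807) → (166.0874,33.1252). Open path.

**Shape 5** — `<rect>` rectangle, stroke `#008000` → cut (S815, F1175). Machine vertices: (119.0032,124.3281) → (159.8545,124.3281) → (159.8545,56.8653) → (119.0032,56.8653) → (119.0032,124.3281). Closed: final G1 returns to the first vertex.

**Shape 6** — `<polygon>` regular polygon, stroke `#008000` → cut (S815, F1175). Machine vertices: (156.1800,126.3272) → (157.0896,112.5513) → (147.9918,102.1672) → (134.2159,101.2576) → (123.8318,110.3554) → (122.9222,124.1313) → (132.0200,134.5154) → (145.7959,135.4250) → (156.1800,126.3272). Closed: final G1 returns to the first vertex.

G21
G90
G0 X75.8674 Y53.8033
M3 S815
G01 X160.6245 Y64.0489 F1175
G01 X228.7133 Y93.9411
G01 X227.4697 Y67.7221
G01 X208.3719 Y52.6015
G01 X233.2184 Y35.9753
G0 X239.8710 Y134.0606
M3 S497
G01 X160.3358 Y16.9357 F1635
G0 X147.7056 Y105.8975
M3 S497
G01 X180.8299 Y15.3755 F1635
G01 X134.6714 Y15.6148
G01 X46.2714 Y12.0182
G01 X124.3730 Y68.7510
G01 X210.1897 Y126.2336
G0 X64.7738 Y21.6865
M3 S497
G01 X119.5707 Y36.1750 F1635
G01 X228.2286 Y122.1921
G01 X57.1351 Y27.7169
G01 X128.4337 Y75.8807
G01 X166.0874 Y33.1252
G0 X119.0032 Y124.3281
M3 S815
G01 X159.8545 Y124.3281 F1175
G01 X159.8545 Y56.8653
G01 X119.0032 Y56.8653
G01 X119.0032 Y124.3281
G0 X156.1800 Y126.3272
M3 S815
G01 X157.0896 Y112.5513 F1175
G01 X147.9918 Y102.1672
G01 X134.2159 Y101.2576
G01 X123.8318 Y110.3554
G01 X122.9222 Y124.1313
G01 X132.0200 Y134.5154
G01 X145.7959 Y135.4250
G01 X156.1800 Y126.3272
M5
G0 X0.0000 Y0.0000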